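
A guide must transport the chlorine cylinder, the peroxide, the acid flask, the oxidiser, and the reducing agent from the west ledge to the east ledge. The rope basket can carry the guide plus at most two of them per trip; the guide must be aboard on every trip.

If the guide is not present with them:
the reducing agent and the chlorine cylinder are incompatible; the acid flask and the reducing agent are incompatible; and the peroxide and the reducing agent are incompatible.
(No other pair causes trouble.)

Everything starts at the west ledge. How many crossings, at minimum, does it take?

Counting alone: the guide can take at most 2 across per trip to the east ledge, so moving all 5 needs at least 3 loaded trips out, with a return between consecutive ones — at least 5 crossings.
The plan below uses exactly 5 crossings, so it is optimal:
1. Guide goes to the east ledge with the chlorine cylinder and the reducing agent.
2. Guide goes back to the west ledge with the reducing agent.
3. Guide goes to the east ledge with the acid flask and the peroxide.
4. Guide goes back to the west ledge alone.
5. Guide goes to the east ledge with the oxidiser and the reducing agent.

5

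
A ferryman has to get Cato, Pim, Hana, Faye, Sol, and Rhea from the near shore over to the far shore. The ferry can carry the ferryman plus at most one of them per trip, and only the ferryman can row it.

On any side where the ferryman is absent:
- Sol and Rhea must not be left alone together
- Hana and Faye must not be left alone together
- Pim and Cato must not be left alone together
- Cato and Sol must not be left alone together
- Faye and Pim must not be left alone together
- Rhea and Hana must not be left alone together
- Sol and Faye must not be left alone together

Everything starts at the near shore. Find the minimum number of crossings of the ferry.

Whatever the first load, the items left behind include a forbidden pair without the ferryman. No opening move is safe, so no plan exists.

impossible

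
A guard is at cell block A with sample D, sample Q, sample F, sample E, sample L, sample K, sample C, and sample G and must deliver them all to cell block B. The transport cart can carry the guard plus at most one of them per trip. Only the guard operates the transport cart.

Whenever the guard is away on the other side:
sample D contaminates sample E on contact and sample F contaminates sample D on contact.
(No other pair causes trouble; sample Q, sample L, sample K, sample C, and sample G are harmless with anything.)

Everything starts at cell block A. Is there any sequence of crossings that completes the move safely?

1. Guard goes to cell block B with sample D.
2. Guard goes back to cell block A alone.
3. Guard goes to cell block B with sample Q.
4. Guard goes back to cell block A alone.
5. Guard goes to cell block B with sample F.
6. Guard goes back to cell block A with sample D.
7. Guard goes to cell block B with sample E.
8. Guard goes back to cell block A alone.
9. Guard goes to cell block B with sample L.
10. Guard goes back to cell block A alone.
11. Guard goes to cell block B with sample K.
12. Guard goes back to cell block A alone.
13. Guard goes to cell block B with sample C.
14. Guard goes back to cell block A alone.
15. Guard goes to cell block B with sample G.
16. Guard goes back to cell block A alone.
17. Guard goes to cell block B with sample D.

Yes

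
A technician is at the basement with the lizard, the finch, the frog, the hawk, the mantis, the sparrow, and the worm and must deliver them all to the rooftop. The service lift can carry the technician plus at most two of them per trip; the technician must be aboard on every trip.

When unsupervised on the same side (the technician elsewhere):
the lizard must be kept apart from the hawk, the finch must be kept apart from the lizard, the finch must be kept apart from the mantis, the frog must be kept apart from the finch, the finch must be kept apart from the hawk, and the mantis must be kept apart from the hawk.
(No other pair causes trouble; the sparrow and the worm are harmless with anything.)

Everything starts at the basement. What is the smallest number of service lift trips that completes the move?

11

Counting alone: the technician can take at most 2 across per trip to the rooftop, so moving all 7 needs at least 4 loaded trips out, with a return between consecutive ones — at least 7 crossings.
The safety rule pushes this higher. Following every safe sequence of crossings, the most of the 7 that can be at the rooftop as the service lift arrives there on crossings 7, 9 is 5, 6 respectively — never all 7.
So no plan with fewer than 11 crossings exists, and this one achieves 11:
1. Technician goes to the rooftop with the finch and the hawk.
2. Technician goes back to the basement with the finch.
3. Technician goes to the rooftop with the finch and the frog.
4. Technician goes back to the basement with the finch.
5. Technician goes to the rooftop with the lizard and the mantis.
6. Technician goes back to the basement with the hawk.
7. Technician goes to the rooftop with the finch and the sparrow.
8. Technician goes back to the basement with the finch.
9. Technician goes to the rooftop with the finch and the worm.
10. Technician goes back to the basement with the finch.
11. Technician goes to the rooftop with the finch and the hawk.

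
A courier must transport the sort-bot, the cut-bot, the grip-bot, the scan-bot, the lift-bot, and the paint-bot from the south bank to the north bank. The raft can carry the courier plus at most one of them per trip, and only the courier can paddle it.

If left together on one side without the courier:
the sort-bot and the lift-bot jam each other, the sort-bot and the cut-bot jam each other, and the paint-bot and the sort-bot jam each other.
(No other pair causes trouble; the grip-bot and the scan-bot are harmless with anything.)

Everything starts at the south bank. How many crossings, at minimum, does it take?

Following every safe sequence of crossings from the start, the most of the 6 that can be at the north bank as the raft arrives there on crossings 1, 3, 5, 7 is 1, 2, 3, 4 respectively; the best ever achieved is 4 of 6.
From crossing 9 on, no configuration arises that was not already reachable earlier: only 36 distinct safe configurations (who is on which side, and where the raft is) can ever be reached, none of them has everyone across, and every continuation just revisits them. So no valid plan exists.

impossible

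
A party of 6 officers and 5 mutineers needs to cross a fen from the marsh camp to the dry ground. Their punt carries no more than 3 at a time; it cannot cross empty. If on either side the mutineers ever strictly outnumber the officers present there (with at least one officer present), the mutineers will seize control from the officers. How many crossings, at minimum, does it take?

Counting alone: each trip to the dry ground takes at most 3 across and each return brings at least 1 back, so after t trips out (and t−1 returns) at most 3t − (t−1) of the 11 are across; that first reaches 11 at t = 5, so at least 9 crossings are needed.
The plan below uses exactly 9 crossings, so it is optimal:
1. 3 mutineers → the dry ground.  (the marsh camp: 6O 2M; the dry ground: 0O 3M)
2. 1 mutineer ← the marsh camp.  (the marsh camp: 6O 3M; the dry ground: 0O 2M)
3. 3 officers → the dry ground.  (the marsh camp: 3O 3M; the dry ground: 3O 2M)
4. 1 officer ← the marsh camp.  (the marsh camp: 4O 3M; the dry ground: 2O 2M)
5. 2 officers and 1 mutineer → the dry ground.  (the marsh camp: 2O 2M; the dry ground: 4O 3M)
6. 1 officer ← the marsh camp.  (the marsh camp: 3O 2M; the dry ground: 3O 3M)
7. 2 officers and 1 mutineer → the dry ground.  (the marsh camp: 1O 1M; the dry ground: 5O 4M)
8. 1 officer ← the marsh camp.  (the marsh camp: 2O 1M; the dry ground: 4O 4M)
9. 2 officers and 1 mutineer → the dry ground.  (the marsh camp: 0O 0M; the dry ground: 6O 5M)

9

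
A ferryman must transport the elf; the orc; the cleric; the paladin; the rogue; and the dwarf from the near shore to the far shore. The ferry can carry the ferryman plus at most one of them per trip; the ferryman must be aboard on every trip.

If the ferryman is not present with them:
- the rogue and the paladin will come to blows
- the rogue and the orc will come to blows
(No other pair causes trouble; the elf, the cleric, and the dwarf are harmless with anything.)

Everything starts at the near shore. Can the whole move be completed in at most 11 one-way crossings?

Counting alone: the ferryman can take at most 1 across per trip to the far shore, so moving all 6 needs at least 6 loaded trips out, with a return between consecutive ones — at least 11 crossings.
The safety rule pushes this higher. Following every safe sequence of crossings, the most of the 6 that can be at the far shore as the ferry arrives there on crossing 11 is 5 — never all 6.
So the move cannot be finished within 11 crossings. (The shortest complete plan takes 13:)
1. Ferryman goes to the far shore with the rogue.  [the near shore: the cleric, the dwarf, the elf, the orc, the paladin | the far shore: the rogue]
2. Ferryman goes back to the near shore alone.  [the near shore: the cleric, the dwarf, the elf, the orc, the paladin | the far shore: the rogue]
3. Ferryman goes to the far shore with the elf.  [the near shore: the cleric, the dwarf, the orc, the paladin | the far shore: the elf, the rogue]
4. Ferryman goes back to the near shore alone.  [the near shore: the cleric, the dwarf, the orc, the paladin | the far shore: the elf, the rogue]
5. Ferryman goes to the far shore with the orc.  [the near shore: the cleric, the dwarf, the paladin | the far shore: the elf, the orc, the rogue]
6. Ferryman goes back to the near shore with the rogue.  [the near shore: the cleric, the dwarf, the paladin, the rogue | the far shore: the elf, the orc]
7. Ferryman goes to the far shore with the paladin.  [the near shore: the cleric, the dwarf, the rogue | the far shore: the elf, the orc, the paladin]
8. Ferryman goes back to the near shore alone.  [the near shore: the cleric, the dwarf, the rogue | the far shore: the elf, the orc, the paladin]
9. Ferryman goes to the far shore with the cleric.  [the near shore: the dwarf, the rogue | the far shore: the cleric, the elf, the orc, the paladin]
10. Ferryman goes back to the near shore alone.  [the near shore: the dwarf, the rogue | the far shore: the cleric, the elf, the orc, the paladin]
11. Ferryman goes to the far shore with the dwarf.  [the near shore: the rogue | the far shore: the cleric, the dwarf, the elf, the orc, the paladin]
12. Ferryman goes back to the near shore alone.  [the near shore: the rogue | the far shore: the cleric, the dwarf, the elf, the orc, the paladin]
13. Ferryman goes to the far shore with the rogue.  [the near shore: — | the far shore: the cleric, the dwarf, the elf, the orc, the paladin, the rogue]

No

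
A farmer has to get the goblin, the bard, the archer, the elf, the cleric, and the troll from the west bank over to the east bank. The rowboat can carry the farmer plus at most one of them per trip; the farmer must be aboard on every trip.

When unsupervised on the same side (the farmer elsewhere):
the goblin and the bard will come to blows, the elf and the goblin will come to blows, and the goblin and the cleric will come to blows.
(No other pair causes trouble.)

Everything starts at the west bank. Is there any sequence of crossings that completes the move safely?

No

Following every safe sequence of crossings from the start, the most of the 6 that can be at the east bank as the rowboat arrives there on crossings 1, 3, 5, 7 is 1, 2, 3, 4 respectively; the best ever achieved is 4 of 6.
From crossing 9 on, no configuration arises that was not already reachable earlier: only 36 distinct safe configurations (who is on which side, and where the rowboat is) can ever be reached, none of them has everyone across, and every continuation just revisits them. So no valid plan exists.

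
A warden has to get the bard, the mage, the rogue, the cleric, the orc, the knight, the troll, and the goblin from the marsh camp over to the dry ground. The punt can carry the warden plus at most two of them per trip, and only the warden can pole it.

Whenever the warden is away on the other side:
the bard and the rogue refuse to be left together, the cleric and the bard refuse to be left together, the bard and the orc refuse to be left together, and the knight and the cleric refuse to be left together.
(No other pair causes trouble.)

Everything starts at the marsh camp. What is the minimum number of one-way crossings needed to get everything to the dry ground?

Counting alone: the warden can take at most 2 across per trip to the dry ground, so moving all 8 needs at least 4 loaded trips out, with a return between consecutive ones — at least 7 crossings.
The safety rule pushes this higher. Following every safe sequence of crossings, the most of the 8 that can be at the dry ground as the punt arrives there on crossing 7 is 7 — never all 8.
So no plan with fewer than 9 crossings exists, and this one achieves 9:
1. Warden goes to the dry ground with the bard and the cleric.  [the marsh camp: the goblin, the knight, the mage, the orc, the rogue, the troll | the dry ground: the bard, the cleric]
2. Warden goes back to the marsh camp with the bard.  [the marsh camp: the bard, the goblin, the knight, the mage, the orc, the rogue, the troll | the dry ground: the cleric]
3. Warden goes to the dry ground with the bard and the mage.  [the marsh camp: the goblin, the knight, the orc, the rogue, the troll | the dry ground: the bard, the cleric, the mage]
4. Warden goes back to the marsh camp with the bard.  [the marsh camp: the bard, the goblin, the knight, the orc, the rogue, the troll | the dry ground: the cleric, the mage]
5. Warden goes to the dry ground with the orc and the rogue.  [the marsh camp: the bard, the goblin, the knight, the troll | the dry ground: the cleric, the mage, the orc, the rogue]
6. Warden goes back to the marsh camp alone.  [the marsh camp: the bard, the goblin, the knight, the troll | the dry ground: the cleric, the mage, the orc, the rogue]
7. Warden goes to the dry ground with the goblin and the troll.  [the marsh camp: the bard, the knight | the dry ground: the cleric, the goblin, the mage, the orc, the rogue, the troll]
8. Warden goes back to the marsh camp alone.  [the marsh camp: the bard, the knight | the dry ground: the cleric, the goblin, the mage, the orc, the rogue, the troll]
9. Warden goes to the dry ground with the bard and the knight.  [the marsh camp: — | the dry ground: the bard, the cleric, the goblin, the knight, the mage, the orc, the rogue, the troll]

9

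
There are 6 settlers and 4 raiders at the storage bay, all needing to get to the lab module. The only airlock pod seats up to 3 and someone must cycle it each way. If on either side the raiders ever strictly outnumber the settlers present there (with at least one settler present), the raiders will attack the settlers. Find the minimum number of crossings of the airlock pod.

9

Counting alone: each trip to the lab module takes at most 3 across and each return brings at least 1 back, so after t trips out (and t−1 returns) at most 3t − (t−1) of the 10 are across; that first reaches 10 at t = 5, so at least 9 crossings are needed.
The plan below uses exactly 9 crossings, so it is optimal:
1. 2 raiders → the lab module.  (the storage bay: 6S 2R; the lab module: 0S 2R)
2. 1 raider ← the storage bay.  (the storage bay: 6S 3R; the lab module: 0S 1R)
3. 3 raiders → the lab module.  (the storage bay: 6S 0R; the lab module: 0S 4R)
4. 1 raider ← the storage bay.  (the storage bay: 6S 1R; the lab module: 0S 3R)
5. 3 settlers → the lab module.  (the storage bay: 3S 1R; the lab module: 3S 3R)
6. 1 raider ← the storage bay.  (the storage bay: 3S 2R; the lab module: 3S 2R)
7. 1 settler and 2 raiders → the lab module.  (the storage bay: 2S 0R; the lab module: 4S 4R)
8. 1 raider ← the storage bay.  (the storage bay: 2S 1R; the lab module: 4S 3R)
9. 2 settlers and 1 raider → the lab module.  (the storage bay: 0S 0R; the lab module: 6S 4R)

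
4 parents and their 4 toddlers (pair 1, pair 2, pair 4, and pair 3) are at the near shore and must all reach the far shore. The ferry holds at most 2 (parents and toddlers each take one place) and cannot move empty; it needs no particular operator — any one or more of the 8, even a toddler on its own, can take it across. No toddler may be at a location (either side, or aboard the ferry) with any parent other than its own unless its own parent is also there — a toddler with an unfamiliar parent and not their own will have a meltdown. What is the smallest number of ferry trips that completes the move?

impossible

Following every safe sequence of crossings from the start, the most of the 8 that can be at the far shore as the ferry arrives there on crossings 1, 3, 5 is 2, 3, 4 respectively; the best ever achieved is 4 of 8.
From crossing 7 on, no configuration arises that was not already reachable earlier: only 44 distinct safe configurations (who is on which side, and where the ferry is) can ever be reached, none of them has everyone across, and every continuation just revisits them. So no valid plan exists.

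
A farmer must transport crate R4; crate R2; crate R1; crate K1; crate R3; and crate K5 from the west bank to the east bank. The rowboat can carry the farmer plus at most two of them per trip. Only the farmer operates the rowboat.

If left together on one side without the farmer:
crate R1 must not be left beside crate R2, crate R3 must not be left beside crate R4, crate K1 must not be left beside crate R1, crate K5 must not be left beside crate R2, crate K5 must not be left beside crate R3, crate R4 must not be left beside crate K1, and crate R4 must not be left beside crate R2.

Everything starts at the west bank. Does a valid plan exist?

Whatever the first load, the items left behind include a forbidden pair without the farmer. No opening move is safe, so no plan exists.

No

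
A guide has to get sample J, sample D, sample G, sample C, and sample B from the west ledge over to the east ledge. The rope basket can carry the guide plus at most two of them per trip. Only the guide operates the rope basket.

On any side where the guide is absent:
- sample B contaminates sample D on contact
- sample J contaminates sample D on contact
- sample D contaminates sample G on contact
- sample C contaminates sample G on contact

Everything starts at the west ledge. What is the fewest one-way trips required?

Counting alone: the guide can take at most 2 across per trip to the east ledge, so moving all 5 needs at least 3 loaded trips out, with a return between consecutive ones — at least 5 crossings.
The plan below uses exactly 5 crossings, so it is optimal:
1. Guide goes to the east ledge with sample D and sample G.  [the west ledge: sample B, sample C, sample J | the east ledge: sample D, sample G]
2. Guide goes back to the west ledge with sample D.  [the west ledge: sample B, sample C, sample D, sample J | the east ledge: sample G]
3. Guide goes to the east ledge with sample B and sample J.  [the west ledge: sample C, sample D | the east ledge: sample B, sample G, sample J]
4. Guide goes back to the west ledge alone.  [the west ledge: sample C, sample D | the east ledge: sample B, sample G, sample J]
5. Guide goes to the east ledge with sample C and sample D.  [the west ledge: — | the east ledge: sample B, sample C, sample D, sample G, sample J]

5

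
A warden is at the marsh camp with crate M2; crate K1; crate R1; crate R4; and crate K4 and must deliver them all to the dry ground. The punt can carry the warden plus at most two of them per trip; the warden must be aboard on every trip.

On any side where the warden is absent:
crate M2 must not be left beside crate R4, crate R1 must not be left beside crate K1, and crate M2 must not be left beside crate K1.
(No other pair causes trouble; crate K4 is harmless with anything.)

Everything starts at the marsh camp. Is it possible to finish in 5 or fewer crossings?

Yes — this plan uses 5 crossings (≤ 5):
1. Warden goes to the dry ground with crate K1 and crate M2.
2. Warden goes back to the marsh camp with crate M2.
3. Warden goes to the dry ground with crate K4 and crate R4.
4. Warden goes back to the marsh camp alone.
5. Warden goes to the dry ground with crate M2 and crate R1.

Yes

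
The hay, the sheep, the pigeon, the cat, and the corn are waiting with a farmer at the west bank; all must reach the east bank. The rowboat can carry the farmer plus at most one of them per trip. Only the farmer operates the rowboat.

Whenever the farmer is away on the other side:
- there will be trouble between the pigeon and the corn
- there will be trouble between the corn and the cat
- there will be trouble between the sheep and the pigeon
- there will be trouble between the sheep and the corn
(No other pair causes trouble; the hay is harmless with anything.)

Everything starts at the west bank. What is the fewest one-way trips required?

impossible

Whatever the first load, the items left behind include a forbidden pair without the farmer. No opening move is safe, so no plan exists.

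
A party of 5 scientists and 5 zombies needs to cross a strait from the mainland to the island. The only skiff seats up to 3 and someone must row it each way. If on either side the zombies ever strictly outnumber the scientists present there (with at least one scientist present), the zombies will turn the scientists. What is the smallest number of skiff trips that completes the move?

11

Counting alone: each trip to the island takes at most 3 across and each return brings at least 1 back, so after t trips out (and t−1 returns) at most 3t − (t−1) of the 10 are across; that first reaches 10 at t = 5, so at least 9 crossings are needed.
The safety rule pushes this higher. Following every safe sequence of crossings, the most of the 10 that can be at the island as the skiff arrives there on crossing 9 is 9 — never all 10.
So no plan with fewer than 11 crossings exists, and this one achieves 11:
1. 2 zombies → the island.  (the mainland: 5S 3Z; the island: 0S 2Z)
2. 1 zombie ← the mainland.  (the mainland: 5S 4Z; the island: 0S 1Z)
3. 3 zombies → the island.  (the mainland: 5S 1Z; the island: 0S 4Z)
4. 1 zombie ← the mainland.  (the mainland: 5S 2Z; the island: 0S 3Z)
5. 3 scientists → the island.  (the mainland: 2S 2Z; the island: 3S 3Z)
6. 1 scientist and 1 zombie ← the mainland.  (the mainland: 3S 3Z; the island: 2S 2Z)
7. 3 scientists → the island.  (the mainland: 0S 3Z; the island: 5S 2Z)
8. 1 zombie ← the mainland.  (the mainland: 0S 4Z; the island: 5S 1Z)
9. 2 zombies → the island.  (the mainland: 0S 2Z; the island: 5S 3Z)
10. 1 zombie ← the mainland.  (the mainland: 0S 3Z; the island: 5S 2Z)
11. 3 zombies → the island.  (the mainland: 0S 0Z; the island: 5S 5Z)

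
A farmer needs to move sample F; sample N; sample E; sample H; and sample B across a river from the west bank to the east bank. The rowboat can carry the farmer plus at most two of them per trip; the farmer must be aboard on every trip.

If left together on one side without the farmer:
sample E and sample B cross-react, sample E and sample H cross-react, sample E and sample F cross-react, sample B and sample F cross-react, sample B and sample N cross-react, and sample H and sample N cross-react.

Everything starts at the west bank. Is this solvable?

Whatever the first load, the items left behind include a forbidden pair without the farmer. No opening move is safe, so no plan exists.

No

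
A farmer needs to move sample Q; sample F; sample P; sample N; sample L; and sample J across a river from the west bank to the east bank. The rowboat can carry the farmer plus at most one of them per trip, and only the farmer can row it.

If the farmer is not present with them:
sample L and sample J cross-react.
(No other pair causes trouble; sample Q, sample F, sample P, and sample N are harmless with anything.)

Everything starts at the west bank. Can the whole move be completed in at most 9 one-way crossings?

No

Counting alone: the farmer can take at most 1 across per trip to the east bank, so moving all 6 needs at least 6 loaded trips out, with a return between consecutive ones — at least 11 crossings.
Since 9 < 11, 9 crossings cannot be enough. (The shortest complete plan in fact takes 11:)
1. Farmer goes to the east bank with sample L.  [the west bank: sample F, sample J, sample N, sample P, sample Q | the east bank: sample L]
2. Farmer goes back to the west bank alone.  [the west bank: sample F, sample J, sample N, sample P, sample Q | the east bank: sample L]
3. Farmer goes to the east bank with sample Q.  [the west bank: sample F, sample J, sample N, sample P | the east bank: sample L, sample Q]
4. Farmer goes back to the west bank alone.  [the west bank: sample F, sample J, sample N, sample P | the east bank: sample L, sample Q]
5. Farmer goes to the east bank with sample F.  [the west bank: sample J, sample N, sample P | the east bank: sample F, sample L, sample Q]
6. Farmer goes back to the west bank alone.  [the west bank: sample J, sample N, sample P | the east bank: sample F, sample L, sample Q]
7. Farmer goes to the east bank with sample P.  [the west bank: sample J, sample N | the east bank: sample F, sample L, sample P, sample Q]
8. Farmer goes back to the west bank alone.  [the west bank: sample J, sample N | the east bank: sample F, sample L, sample P, sample Q]
9. Farmer goes to the east bank with sample N.  [the west bank: sample J | the east bank: sample F, sample L, sample N, sample P, sample Q]
10. Farmer goes back to the west bank alone.  [the west bank: sample J | the east bank: sample F, sample L, sample N, sample P, sample Q]
11. Farmer goes to the east bank with sample J.  [the west bank: — | the east bank: sample F, sample J, sample L, sample N, sample P, sample Q]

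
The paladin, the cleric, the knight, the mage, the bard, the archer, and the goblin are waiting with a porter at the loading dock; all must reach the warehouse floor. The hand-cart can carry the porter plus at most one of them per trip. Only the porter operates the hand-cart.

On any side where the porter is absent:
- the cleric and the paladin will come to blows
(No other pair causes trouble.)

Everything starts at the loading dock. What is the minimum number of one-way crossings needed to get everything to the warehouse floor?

Counting alone: the porter can take at most 1 across per trip to the warehouse floor, so moving all 7 needs at least 7 loaded trips out, with a return between consecutive ones — at least 13 crossings.
The plan below uses exactly 13 crossings, so it is optimal:
1. Porter goes to the warehouse floor with the paladin.
2. Porter goes back to the loading dock alone.
3. Porter goes to the warehouse floor with the knight.
4. Porter goes back to the loading dock alone.
5. Porter goes to the warehouse floor with the mage.
6. Porter goes back to the loading dock alone.
7. Porter goes to the warehouse floor with the bard.
8. Porter goes back to the loading dock alone.
9. Porter goes to the warehouse floor with the archer.
10. Porter goes back to the loading dock alone.
11. Porter goes to the warehouse floor with the goblin.
12. Porter goes back to the loading dock alone.
13. Porter goes to the warehouse floor with the cleric.

13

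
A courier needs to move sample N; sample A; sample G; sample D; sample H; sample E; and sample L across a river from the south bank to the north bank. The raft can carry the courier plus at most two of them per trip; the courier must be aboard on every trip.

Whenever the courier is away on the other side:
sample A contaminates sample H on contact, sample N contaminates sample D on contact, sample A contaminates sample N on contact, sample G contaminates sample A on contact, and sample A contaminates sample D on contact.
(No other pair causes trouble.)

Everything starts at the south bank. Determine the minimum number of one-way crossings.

Counting alone: the courier can take at most 2 across per trip to the north bank, so moving all 7 needs at least 4 loaded trips out, with a return between consecutive ones — at least 7 crossings.
The safety rule pushes this higher. Following every safe sequence of crossings, the most of the 7 that can be at the north bank as the raft arrives there on crossings 7, 9 is 5, 6 respectively — never all 7.
So no plan with fewer than 11 crossings exists, and this one achieves 11:
1. Courier goes to the north bank with sample A and sample N.  [the south bank: sample D, sample E, sample G, sample H, sample L | the north bank: sample A, sample N]
2. Courier goes back to the south bank with sample N.  [the south bank: sample D, sample E, sample G, sample H, sample L, sample N | the north bank: sample A]
3. Courier goes to the north bank with sample G and sample N.  [the south bank: sample D, sample E, sample H, sample L | the north bank: sample A, sample G, sample N]
4. Courier goes back to the south bank with sample A.  [the south bank: sample A, sample D, sample E, sample H, sample L | the north bank: sample G, sample N]
5. Courier goes to the north bank with sample A and sample H.  [the south bank: sample D, sample E, sample L | the north bank: sample A, sample G, sample H, sample N]
6. Courier goes back to the south bank with sample A.  [the south bank: sample A, sample D, sample E, sample L | the north bank: sample G, sample H, sample N]
7. Courier goes to the north bank with sample A and sample E.  [the south bank: sample D, sample L | the north bank: sample A, sample E, sample G, sample H, sample N]
8. Courier goes back to the south bank with sample A.  [the south bank: sample A, sample D, sample L | the north bank: sample E, sample G, sample H, sample N]
9. Courier goes to the north bank with sample A and sample L.  [the south bank: sample D | the north bank: sample A, sample E, sample G, sample H, sample L, sample N]
10. Courier goes back to the south bank with sample A.  [the south bank: sample A, sample D | the north bank: sample E, sample G, sample H, sample L, sample N]
11. Courier goes to the north bank with sample A and sample D.  [the south bank: — | the north bank: sample A, sample D, sample E, sample G, sample H, sample L, sample N]

11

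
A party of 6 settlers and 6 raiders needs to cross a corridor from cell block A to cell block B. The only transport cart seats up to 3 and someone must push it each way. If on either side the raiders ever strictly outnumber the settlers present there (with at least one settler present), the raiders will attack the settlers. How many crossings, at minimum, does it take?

impossible

Following every safe sequence of crossings from the start, the most of the 12 that can be at cell block B as the transport cart arrives there on crossings 1, 3, 5 is 3, 5, 6 respectively; the best ever achieved is 6 of 12.
From crossing 7 on, no configuration arises that was not already reachable earlier: only 17 distinct safe configurations (who is on which side, and where the transport cart is) can ever be reached, none of them has everyone across, and every continuation just revisits them. They are: 0 settlers + 0 raiders across (transport cart back at the start); 0 settlers + 1 raider across (transport cart there); 0 settlers + 1 raider across (transport cart back at the start); 0 settlers + 2 raiders across (transport cart there); 0 settlers + 2 raiders across (transport cart back at the start); 0 settlers + 3 raiders across (transport cart there); 0 settlers + 3 raiders across (transport cart back at the start); 0 settlers + 4 raiders across (transport cart there); 0 settlers + 4 raiders across (transport cart back at the start); 0 settlers + 5 raiders across (transport cart there); 0 settlers + 5 raiders across (transport cart back at the start); 0 settlers + 6 raiders across (transport cart there); 1 settler + 1 raider across (transport cart there); 1 settler + 1 raider across (transport cart back at the start); 2 settlers + 2 raiders across (transport cart there); 2 settlers + 2 raiders across (transport cart back at the start); 3 settlers + 3 raiders across (transport cart there). So no valid plan exists.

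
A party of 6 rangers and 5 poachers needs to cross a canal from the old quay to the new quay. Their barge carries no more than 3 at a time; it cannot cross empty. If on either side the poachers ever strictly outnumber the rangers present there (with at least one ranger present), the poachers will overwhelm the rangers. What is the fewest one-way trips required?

Counting alone: each trip to the new quay takes at most 3 across and each return brings at least 1 back, so after t trips out (and t−1 returns) at most 3t − (t−1) of the 11 are across; that first reaches 11 at t = 5, so at least 9 crossings are needed.
The plan below uses exactly 9 crossings, so it is optimal:
1. 3 poachers → the new quay.  (the old quay: 6R 2P; the new quay: 0R 3P)
2. 1 poacher ← the old quay.  (the old quay: 6R 3P; the new quay: 0R 2P)
3. 3 rangers → the new quay.  (the old quay: 3R 3P; the new quay: 3R 2P)
4. 1 ranger ← the old quay.  (the old quay: 4R 3P; the new quay: 2R 2P)
5. 2 rangers and 1 poacher → the new quay.  (the old quay: 2R 2P; the new quay: 4R 3P)
6. 1 ranger ← the old quay.  (the old quay: 3R 2P; the new quay: 3R 3P)
7. 2 rangers and 1 poacher → the new quay.  (the old quay: 1R 1P; the new quay: 5R 4P)
8. 1 ranger ← the old quay.  (the old quay: 2R 1P; the new quay: 4R 4P)
9. 2 rangers and 1 poacher → the new quay.  (the old quay: 0R 0P; the new quay: 6R 5P)

9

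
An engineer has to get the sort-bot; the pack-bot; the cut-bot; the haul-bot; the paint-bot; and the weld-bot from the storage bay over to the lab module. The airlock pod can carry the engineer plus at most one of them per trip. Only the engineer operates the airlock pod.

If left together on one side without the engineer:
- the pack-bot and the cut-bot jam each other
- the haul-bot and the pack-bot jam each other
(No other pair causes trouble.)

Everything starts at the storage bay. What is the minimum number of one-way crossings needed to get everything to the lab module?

13

Counting alone: the engineer can take at most 1 across per trip to the lab module, so moving all 6 needs at least 6 loaded trips out, with a return between consecutive ones — at least 11 crossings.
The safety rule pushes this higher. Following every safe sequence of crossings, the most of the 6 that can be at the lab module as the airlock pod arrives there on crossing 11 is 5 — never all 6.
So no plan with fewer than 13 crossings exists, and this one achieves 13:
1. Engineer goes to the lab module with the pack-bot.
2. Engineer goes back to the storage bay alone.
3. Engineer goes to the lab module with the sort-bot.
4. Engineer goes back to the storage bay alone.
5. Engineer goes to the lab module with the cut-bot.
6. Engineer goes back to the storage bay with the pack-bot.
7. Engineer goes to the lab module with the haul-bot.
8. Engineer goes back to the storage bay alone.
9. Engineer goes to the lab module with the paint-bot.
10. Engineer goes back to the storage bay alone.
11. Engineer goes to the lab module with the weld-bot.
12. Engineer goes back to the storage bay alone.
13. Engineer goes to the lab module with the pack-bot.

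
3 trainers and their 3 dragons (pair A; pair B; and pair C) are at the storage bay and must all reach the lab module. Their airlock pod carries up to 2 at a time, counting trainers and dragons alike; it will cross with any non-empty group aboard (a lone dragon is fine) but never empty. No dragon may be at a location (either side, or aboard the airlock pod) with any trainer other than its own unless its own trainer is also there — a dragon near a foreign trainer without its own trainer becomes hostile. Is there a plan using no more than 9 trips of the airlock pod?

No

Counting alone: each trip to the lab module takes at most 2 across and each return brings at least 1 back, so after t trips out (and t−1 returns) at most 2t − (t−1) of the 6 are across; that first reaches 6 at t = 5, so at least 9 crossings are needed.
The safety rule pushes this higher. Following every safe sequence of crossings, the most of the 6 that can be at the lab module as the airlock pod arrives there on crossing 9 is 5 — never all 6.
So the move cannot be finished within 9 crossings. (The shortest complete plan takes 11:)
1. dragon A and trainer A cross → the lab module.
2. trainer A crosses ← the storage bay.
3. dragon B and dragon C cross → the lab module.
4. dragon A crosses ← the storage bay.
5. trainer B and trainer C cross → the lab module.
6. dragon B and trainer B cross ← the storage bay.
7. trainer A and trainer B cross → the lab module.
8. dragon C crosses ← the storage bay.
9. dragon A and dragon B cross → the lab module.
10. trainer C crosses ← the storage bay.
11. dragon C and trainer C cross → the lab module.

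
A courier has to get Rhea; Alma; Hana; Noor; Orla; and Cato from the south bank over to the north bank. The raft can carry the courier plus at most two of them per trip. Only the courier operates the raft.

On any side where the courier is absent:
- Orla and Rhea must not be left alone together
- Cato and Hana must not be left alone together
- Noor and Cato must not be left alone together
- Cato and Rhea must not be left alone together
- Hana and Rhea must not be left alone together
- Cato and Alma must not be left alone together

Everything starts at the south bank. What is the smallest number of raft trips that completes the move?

Counting alone: the courier can take at most 2 across per trip to the north bank, so moving all 6 needs at least 3 loaded trips out, with a return between consecutive ones — at least 5 crossings.
The safety rule pushes this higher. Following every safe sequence of crossings, the most of the 6 that can be at the north bank as the raft arrives there on crossings 5, 7 is 4, 5 respectively — never all 6.
So no plan with fewer than 9 crossings exists, and this one achieves 9:
1. Courier goes to the north bank with Cato and Rhea.
2. Courier goes back to the south bank with Rhea.
3. Courier goes to the north bank with Alma and Rhea.
4. Courier goes back to the south bank with Cato.
5. Courier goes to the north bank with Hana and Noor.
6. Courier goes back to the south bank with Rhea.
7. Courier goes to the north bank with Orla and Rhea.
8. Courier goes back to the south bank with Rhea.
9. Courier goes to the north bank with Cato and Rhea.

9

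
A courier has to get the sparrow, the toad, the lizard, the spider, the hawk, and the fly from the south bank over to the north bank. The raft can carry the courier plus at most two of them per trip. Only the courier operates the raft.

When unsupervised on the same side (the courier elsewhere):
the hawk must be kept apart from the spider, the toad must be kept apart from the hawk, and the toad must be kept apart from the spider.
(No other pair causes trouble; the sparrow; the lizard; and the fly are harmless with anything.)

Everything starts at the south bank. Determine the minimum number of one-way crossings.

9

Counting alone: the courier can take at most 2 across per trip to the north bank, so moving all 6 needs at least 3 loaded trips out, with a return between consecutive ones — at least 5 crossings.
The safety rule pushes this higher. Following every safe sequence of crossings, the most of the 6 that can be at the north bank as the raft arrives there on crossings 5, 7 is 4, 5 respectively — never all 6.
So no plan with fewer than 9 crossings exists, and this one achieves 9:
1. Courier goes to the north bank with the spider and the toad.  [the south bank: the fly, the hawk, the lizard, the sparrow | the north bank: the spider, the toad]
2. Courier goes back to the south bank with the toad.  [the south bank: the fly, the hawk, the lizard, the sparrow, the toad | the north bank: the spider]
3. Courier goes to the north bank with the sparrow and the toad.  [the south bank: the fly, the hawk, the lizard | the north bank: the sparrow, the spider, the toad]
4. Courier goes back to the south bank with the toad.  [the south bank: the fly, the hawk, the lizard, the toad | the north bank: the sparrow, the spider]
5. Courier goes to the north bank with the lizard and the toad.  [the south bank: the fly, the hawk | the north bank: the lizard, the sparrow, the spider, the toad]
6. Courier goes back to the south bank with the toad.  [the south bank: the fly, the hawk, the toad | the north bank: the lizard, the sparrow, the spider]
7. Courier goes to the north bank with the fly and the toad.  [the south bank: the hawk | the north bank: the fly, the lizard, the sparrow, the spider, the toad]
8. Courier goes back to the south bank with the toad.  [the south bank: the hawk, the toad | the north bank: the fly, the lizard, the sparrow, the spider]
9. Courier goes to the north bank with the hawk and the toad.  [the south bank: — | the north bank: the fly, the hawk, the lizard, the sparrow, the spider, the toad]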